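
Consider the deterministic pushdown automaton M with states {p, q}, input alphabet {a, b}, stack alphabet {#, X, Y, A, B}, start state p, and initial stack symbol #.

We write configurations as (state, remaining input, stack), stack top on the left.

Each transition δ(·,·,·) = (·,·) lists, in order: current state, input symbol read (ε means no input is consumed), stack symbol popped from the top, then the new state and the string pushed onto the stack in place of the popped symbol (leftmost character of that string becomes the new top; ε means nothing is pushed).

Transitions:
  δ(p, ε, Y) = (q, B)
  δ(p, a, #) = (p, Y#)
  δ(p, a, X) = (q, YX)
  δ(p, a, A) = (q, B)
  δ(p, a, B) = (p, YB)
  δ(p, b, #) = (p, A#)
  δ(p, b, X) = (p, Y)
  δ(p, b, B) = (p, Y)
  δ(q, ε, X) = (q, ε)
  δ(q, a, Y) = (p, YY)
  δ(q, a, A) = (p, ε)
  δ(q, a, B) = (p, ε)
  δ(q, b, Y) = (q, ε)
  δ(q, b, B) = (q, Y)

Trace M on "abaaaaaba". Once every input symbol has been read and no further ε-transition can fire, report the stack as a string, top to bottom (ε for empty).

(p, abaaaaaba, #) ⊢ (p, baaaaaba, Y#) ⊢ (q, baaaaaba, B#) ⊢ (q, aaaaaba, Y#) ⊢ (p, aaaaba, YY#) ⊢ (q, aaaaba, BY#) ⊢ (p, aaaba, Y#) ⊢ (q, aaaba, B#) ⊢ (p, aaba, #) ⊢ (p, aba, Y#) ⊢ (q, aba, B#) ⊢ (p, ba, #) ⊢ (p, a, A#) ⊢ (q, ε, B#)
All input consumed in state q with stack B#.

B#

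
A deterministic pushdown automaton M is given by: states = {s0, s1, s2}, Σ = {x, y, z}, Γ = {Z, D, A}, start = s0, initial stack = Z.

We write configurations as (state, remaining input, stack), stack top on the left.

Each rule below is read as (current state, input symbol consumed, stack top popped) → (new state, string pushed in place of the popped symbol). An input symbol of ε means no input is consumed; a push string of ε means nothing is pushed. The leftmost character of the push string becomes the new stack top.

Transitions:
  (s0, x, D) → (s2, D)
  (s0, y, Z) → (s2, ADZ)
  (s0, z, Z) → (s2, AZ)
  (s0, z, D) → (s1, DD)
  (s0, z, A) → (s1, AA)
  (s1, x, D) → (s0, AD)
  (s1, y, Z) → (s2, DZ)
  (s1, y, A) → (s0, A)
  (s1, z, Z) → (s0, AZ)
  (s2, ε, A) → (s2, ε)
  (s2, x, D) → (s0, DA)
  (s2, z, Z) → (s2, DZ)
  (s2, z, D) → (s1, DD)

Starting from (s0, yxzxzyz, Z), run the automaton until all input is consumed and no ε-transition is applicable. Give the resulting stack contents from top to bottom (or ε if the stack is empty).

AAADDAZ

(s0, yxzxzyz, Z)
  read y, top Z: go to s2, push ADZ → (s2, xzxzyz, ADZ)
  ε-move, top A: go to s2, push ε → (s2, xzxzyz, DZ)
  read x, top D: go to s0, push DA → (s0, zxzyz, DAZ)
  read z, top D: go to s1, push DD → (s1, xzyz, DDAZ)
  read x, top D: go to s0, push AD → (s0, zyz, ADDAZ)
  read z, top A: go to s1, push AA → (s1, yz, AADDAZ)
  read y, top A: go to s0, push A → (s0, z, AADDAZ)
  read z, top A: go to s1, push AA → (s1, ε, AAADDAZ)
All input consumed in state s1 with stack AAADDAZ.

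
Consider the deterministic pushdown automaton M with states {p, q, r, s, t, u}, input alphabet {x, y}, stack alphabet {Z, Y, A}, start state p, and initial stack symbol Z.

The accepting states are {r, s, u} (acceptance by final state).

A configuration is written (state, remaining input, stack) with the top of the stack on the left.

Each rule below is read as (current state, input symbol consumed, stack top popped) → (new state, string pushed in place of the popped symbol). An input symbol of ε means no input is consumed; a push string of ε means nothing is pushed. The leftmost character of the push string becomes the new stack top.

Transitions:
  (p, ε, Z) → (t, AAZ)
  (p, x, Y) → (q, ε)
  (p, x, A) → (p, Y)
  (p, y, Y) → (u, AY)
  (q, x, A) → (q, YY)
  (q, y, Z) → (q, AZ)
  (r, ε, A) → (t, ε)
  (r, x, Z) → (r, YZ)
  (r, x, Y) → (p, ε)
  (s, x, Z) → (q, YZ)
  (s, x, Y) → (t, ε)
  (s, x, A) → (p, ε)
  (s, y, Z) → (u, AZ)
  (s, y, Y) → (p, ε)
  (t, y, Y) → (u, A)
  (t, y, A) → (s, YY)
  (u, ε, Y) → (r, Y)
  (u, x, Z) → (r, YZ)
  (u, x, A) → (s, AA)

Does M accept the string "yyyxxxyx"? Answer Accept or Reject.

(p, yyyxxxyx, Z)
  ε-move, top Z: go to t, push AAZ → (t, yyyxxxyx, AAZ)
  read y, top A: go to s, push YY → (s, yyxxxyx, YYAZ)
  read y, top Y: go to p, push ε → (p, yxxxyx, YAZ)
  read y, top Y: go to u, push AY → (u, xxxyx, AYAZ)
  read x, top A: go to s, push AA → (s, xxyx, AAYAZ)
  read x, top A: go to p, push ε → (p, xyx, AYAZ)
  read x, top A: go to p, push Y → (p, yx, YYAZ)
  read y, top Y: go to u, push AY → (u, x, AYYAZ)
  read x, top A: go to s, push AA → (s, ε, AAYYAZ)
All input consumed; state s ∈ F.

Accept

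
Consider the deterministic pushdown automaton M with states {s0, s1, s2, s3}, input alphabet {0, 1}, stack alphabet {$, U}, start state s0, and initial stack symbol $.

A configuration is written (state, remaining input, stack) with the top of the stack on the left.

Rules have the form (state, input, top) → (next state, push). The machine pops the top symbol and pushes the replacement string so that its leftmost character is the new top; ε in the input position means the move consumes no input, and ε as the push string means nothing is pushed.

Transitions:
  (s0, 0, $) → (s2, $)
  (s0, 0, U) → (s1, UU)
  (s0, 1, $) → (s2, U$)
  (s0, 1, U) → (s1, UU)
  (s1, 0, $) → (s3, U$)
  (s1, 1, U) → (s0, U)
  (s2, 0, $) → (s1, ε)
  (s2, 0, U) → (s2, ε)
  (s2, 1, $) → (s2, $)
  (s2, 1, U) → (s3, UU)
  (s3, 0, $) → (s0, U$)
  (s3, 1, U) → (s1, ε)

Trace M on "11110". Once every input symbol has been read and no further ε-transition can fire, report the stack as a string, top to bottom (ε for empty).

(s0, 11110, $)
  read 1, top $: go to s2, push U$ → (s2, 1110, U$)
  read 1, top U: go to s3, push UU → (s3, 110, UU$)
  read 1, top U: go to s1, push ε → (s1, 10, U$)
  read 1, top U: go to s0, push U → (s0, 0, U$)
  read 0, top U: go to s1, push UU → (s1, ε, UU$)
All input consumed in state s1 with stack UU$.

UU$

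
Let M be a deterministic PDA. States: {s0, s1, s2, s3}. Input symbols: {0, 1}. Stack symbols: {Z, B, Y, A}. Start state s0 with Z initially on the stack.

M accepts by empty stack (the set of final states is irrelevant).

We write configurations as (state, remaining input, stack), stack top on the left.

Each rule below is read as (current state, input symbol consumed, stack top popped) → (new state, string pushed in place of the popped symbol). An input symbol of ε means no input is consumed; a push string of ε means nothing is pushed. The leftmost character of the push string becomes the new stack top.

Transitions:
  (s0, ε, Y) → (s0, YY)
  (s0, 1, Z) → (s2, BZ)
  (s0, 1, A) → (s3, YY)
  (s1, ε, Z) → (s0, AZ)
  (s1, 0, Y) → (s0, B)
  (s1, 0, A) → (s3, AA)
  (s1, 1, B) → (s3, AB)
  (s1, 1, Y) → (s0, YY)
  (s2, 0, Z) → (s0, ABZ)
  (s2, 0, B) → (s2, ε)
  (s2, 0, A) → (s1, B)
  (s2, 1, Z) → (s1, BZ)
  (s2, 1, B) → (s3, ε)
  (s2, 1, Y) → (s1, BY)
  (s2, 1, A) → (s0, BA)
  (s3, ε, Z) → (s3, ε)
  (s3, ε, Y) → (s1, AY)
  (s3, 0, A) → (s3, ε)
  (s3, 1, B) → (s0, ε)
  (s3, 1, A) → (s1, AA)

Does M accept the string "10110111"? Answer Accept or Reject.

(s0, 10110111, Z)
  read 1, top Z: go to s2, push BZ → (s2, 0110111, BZ)
  read 0, top B: go to s2, push ε → (s2, 110111, Z)
  read 1, top Z: go to s1, push BZ → (s1, 10111, BZ)
  read 1, top B: go to s3, push AB → (s3, 0111, ABZ)
  read 0, top A: go to s3, push ε → (s3, 111, BZ)
  read 1, top B: go to s0, push ε → (s0, 11, Z)
  read 1, top Z: go to s2, push BZ → (s2, 1, BZ)
  read 1, top B: go to s3, push ε → (s3, ε, Z)
  ε-move, top Z: go to s3, push ε → (s3, ε, ε)
All input consumed and the stack is empty.

Accept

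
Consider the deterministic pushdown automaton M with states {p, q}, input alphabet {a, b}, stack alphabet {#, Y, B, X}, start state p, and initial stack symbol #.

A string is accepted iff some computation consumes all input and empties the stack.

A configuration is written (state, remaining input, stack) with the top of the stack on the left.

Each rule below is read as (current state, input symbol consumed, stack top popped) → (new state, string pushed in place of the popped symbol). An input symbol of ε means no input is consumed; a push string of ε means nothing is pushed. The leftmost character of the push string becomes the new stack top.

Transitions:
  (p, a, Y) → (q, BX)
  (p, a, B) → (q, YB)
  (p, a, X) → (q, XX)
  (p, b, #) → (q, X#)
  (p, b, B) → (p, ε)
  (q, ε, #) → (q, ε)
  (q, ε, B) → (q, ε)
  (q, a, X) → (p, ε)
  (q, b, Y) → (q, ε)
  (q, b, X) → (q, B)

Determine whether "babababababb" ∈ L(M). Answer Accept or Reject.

Accept

(p, babababababb, #)
  read b, top #: go to q, push X# → (q, abababababb, X#)
  read a, top X: go to p, push ε → (p, bababababb, #)
  read b, top #: go to q, push X# → (q, ababababb, X#)
  read a, top X: go to p, push ε → (p, babababb, #)
  read b, top #: go to q, push X# → (q, abababb, X#)
  read a, top X: go to p, push ε → (p, bababb, #)
  read b, top #: go to q, push X# → (q, ababb, X#)
  read a, top X: go to p, push ε → (p, babb, #)
  read b, top #: go to q, push X# → (q, abb, X#)
  read a, top X: go to p, push ε → (p, bb, #)
  read b, top #: go to q, push X# → (q, b, X#)
  read b, top X: go to q, push B → (q, ε, B#)
  ε-move, top B: go to q, push ε → (q, ε, #)
  ε-move, top #: go to q, push ε → (q, ε, ε)
All input consumed and the stack is empty.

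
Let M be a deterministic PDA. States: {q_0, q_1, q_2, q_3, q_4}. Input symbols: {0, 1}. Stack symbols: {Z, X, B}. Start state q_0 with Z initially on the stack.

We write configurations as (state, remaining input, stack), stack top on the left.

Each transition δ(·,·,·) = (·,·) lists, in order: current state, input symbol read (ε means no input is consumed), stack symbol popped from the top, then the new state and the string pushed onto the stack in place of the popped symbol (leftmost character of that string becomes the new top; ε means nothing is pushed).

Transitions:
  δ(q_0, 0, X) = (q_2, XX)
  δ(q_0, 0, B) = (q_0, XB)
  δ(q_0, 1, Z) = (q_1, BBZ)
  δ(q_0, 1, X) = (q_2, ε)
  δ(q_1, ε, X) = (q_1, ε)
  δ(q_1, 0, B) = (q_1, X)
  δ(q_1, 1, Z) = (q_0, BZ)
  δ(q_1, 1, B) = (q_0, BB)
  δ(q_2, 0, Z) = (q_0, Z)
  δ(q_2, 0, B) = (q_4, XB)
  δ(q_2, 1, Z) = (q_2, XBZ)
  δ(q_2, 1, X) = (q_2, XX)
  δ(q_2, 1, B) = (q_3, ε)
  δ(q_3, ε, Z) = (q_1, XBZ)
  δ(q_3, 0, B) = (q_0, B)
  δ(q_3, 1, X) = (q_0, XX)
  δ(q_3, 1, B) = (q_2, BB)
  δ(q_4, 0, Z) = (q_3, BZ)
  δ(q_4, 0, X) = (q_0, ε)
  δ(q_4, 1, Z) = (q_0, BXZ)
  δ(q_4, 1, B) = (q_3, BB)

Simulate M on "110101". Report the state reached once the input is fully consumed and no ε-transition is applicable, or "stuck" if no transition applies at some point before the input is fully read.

stuck

(q_0, 110101, Z)
  read 1, top Z: go to q_1, push BBZ → (q_1, 10101, BBZ)
  read 1, top B: go to q_0, push BB → (q_0, 0101, BBBZ)
  read 0, top B: go to q_0, push XB → (q_0, 101, XBBBZ)
  read 1, top X: go to q_2, push ε → (q_2, 01, BBBZ)
  read 0, top B: go to q_4, push XB → (q_4, 1, XBBBZ)
No transition for (q_4, 1, top X); M blocks with input 1 remaining.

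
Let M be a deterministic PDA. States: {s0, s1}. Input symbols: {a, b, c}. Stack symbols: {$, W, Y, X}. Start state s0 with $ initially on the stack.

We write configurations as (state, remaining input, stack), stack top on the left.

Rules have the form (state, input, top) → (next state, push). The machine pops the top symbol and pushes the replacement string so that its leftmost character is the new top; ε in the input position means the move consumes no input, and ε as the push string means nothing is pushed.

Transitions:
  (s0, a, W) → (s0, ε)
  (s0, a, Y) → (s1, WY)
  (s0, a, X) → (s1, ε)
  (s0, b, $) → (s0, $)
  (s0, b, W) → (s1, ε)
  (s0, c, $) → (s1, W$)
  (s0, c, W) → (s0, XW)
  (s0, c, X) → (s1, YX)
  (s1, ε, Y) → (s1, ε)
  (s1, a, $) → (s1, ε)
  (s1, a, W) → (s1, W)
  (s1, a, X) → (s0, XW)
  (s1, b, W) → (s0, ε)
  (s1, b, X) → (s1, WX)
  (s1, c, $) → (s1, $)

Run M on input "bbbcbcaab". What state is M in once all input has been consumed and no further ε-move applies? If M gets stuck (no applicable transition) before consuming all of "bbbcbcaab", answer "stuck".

(s0, bbbcbcaab, $) ⊢ (s0, bbcbcaab, $) ⊢ (s0, bcbcaab, $) ⊢ (s0, cbcaab, $) ⊢ (s1, bcaab, W$) ⊢ (s0, caab, $) ⊢ (s1, aab, W$) ⊢ (s1, ab, W$) ⊢ (s1, b, W$) ⊢ (s0, ε, $)
All input consumed; M is in state s0.

s0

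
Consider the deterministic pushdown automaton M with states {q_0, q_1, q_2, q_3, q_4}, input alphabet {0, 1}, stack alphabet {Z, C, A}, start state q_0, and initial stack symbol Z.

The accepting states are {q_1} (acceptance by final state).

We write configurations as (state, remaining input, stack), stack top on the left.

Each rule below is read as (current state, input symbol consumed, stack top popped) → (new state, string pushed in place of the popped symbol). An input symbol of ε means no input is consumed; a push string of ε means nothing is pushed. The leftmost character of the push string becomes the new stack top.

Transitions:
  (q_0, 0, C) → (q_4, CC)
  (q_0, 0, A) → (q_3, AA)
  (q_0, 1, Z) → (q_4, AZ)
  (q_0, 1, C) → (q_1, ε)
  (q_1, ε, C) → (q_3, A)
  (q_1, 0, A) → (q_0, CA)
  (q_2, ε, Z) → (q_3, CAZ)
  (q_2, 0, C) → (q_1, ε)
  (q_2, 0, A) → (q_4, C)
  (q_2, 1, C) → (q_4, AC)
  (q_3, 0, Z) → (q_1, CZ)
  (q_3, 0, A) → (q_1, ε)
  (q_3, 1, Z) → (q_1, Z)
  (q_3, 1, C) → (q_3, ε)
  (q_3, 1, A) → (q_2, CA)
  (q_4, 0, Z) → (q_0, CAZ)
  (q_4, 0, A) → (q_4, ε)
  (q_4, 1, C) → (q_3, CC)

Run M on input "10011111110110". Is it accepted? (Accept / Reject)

(q_0, 10011111110110, Z)
  read 1, top Z: go to q_4, push AZ → (q_4, 0011111110110, AZ)
  read 0, top A: go to q_4, push ε → (q_4, 011111110110, Z)
  read 0, top Z: go to q_0, push CAZ → (q_0, 11111110110, CAZ)
  read 1, top C: go to q_1, push ε → (q_1, 1111110110, AZ)
No transition applies at (q_1, 1111110110, AZ); input not fully consumed.

Reject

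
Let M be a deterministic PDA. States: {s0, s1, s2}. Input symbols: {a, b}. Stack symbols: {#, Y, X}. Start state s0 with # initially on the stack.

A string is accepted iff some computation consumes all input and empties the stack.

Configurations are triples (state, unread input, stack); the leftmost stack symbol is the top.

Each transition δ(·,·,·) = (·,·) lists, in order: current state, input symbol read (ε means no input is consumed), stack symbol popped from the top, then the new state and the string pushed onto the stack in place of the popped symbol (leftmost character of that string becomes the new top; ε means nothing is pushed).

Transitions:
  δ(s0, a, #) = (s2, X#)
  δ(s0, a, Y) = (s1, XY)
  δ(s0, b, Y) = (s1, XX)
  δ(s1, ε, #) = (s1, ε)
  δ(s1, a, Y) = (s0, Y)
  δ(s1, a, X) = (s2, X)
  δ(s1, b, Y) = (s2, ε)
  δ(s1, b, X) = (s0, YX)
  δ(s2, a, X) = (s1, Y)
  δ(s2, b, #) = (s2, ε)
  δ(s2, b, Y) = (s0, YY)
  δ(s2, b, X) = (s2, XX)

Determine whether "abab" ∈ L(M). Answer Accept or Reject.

Reject

(s0, abab, #)
  read a, top #: go to s2, push X# → (s2, bab, X#)
  read b, top X: go to s2, push XX → (s2, ab, XX#)
  read a, top X: go to s1, push Y → (s1, b, YX#)
  read b, top Y: go to s2, push ε → (s2, ε, X#)
All input consumed; stack is X#, not empty, and no further ε-move applies.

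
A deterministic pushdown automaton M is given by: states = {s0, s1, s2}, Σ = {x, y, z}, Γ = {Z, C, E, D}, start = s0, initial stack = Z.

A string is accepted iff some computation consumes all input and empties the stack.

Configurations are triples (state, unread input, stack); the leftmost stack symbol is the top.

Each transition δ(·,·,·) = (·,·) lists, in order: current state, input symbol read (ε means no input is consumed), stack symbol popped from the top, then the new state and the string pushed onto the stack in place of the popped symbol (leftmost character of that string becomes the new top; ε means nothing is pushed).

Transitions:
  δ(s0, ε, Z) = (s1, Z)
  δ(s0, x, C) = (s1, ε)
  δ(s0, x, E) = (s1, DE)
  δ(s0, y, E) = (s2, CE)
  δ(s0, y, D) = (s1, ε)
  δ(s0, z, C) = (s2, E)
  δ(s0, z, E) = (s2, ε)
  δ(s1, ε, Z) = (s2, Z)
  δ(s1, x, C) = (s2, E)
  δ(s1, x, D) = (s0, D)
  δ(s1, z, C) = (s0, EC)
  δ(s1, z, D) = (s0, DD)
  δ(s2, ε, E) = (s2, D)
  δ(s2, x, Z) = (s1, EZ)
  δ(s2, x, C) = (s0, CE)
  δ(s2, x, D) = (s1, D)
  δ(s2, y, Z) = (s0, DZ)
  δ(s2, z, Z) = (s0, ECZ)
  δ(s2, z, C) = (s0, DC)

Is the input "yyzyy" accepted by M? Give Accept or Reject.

Reject

(s0, yyzyy, Z)
  ε-move, top Z: go to s1, push Z → (s1, yyzyy, Z)
  ε-move, top Z: go to s2, push Z → (s2, yyzyy, Z)
  read y, top Z: go to s0, push DZ → (s0, yzyy, DZ)
  read y, top D: go to s1, push ε → (s1, zyy, Z)
  ε-move, top Z: go to s2, push Z → (s2, zyy, Z)
  read z, top Z: go to s0, push ECZ → (s0, yy, ECZ)
  read y, top E: go to s2, push CE → (s2, y, CECZ)
No transition applies at (s2, y, CECZ); input not fully consumed.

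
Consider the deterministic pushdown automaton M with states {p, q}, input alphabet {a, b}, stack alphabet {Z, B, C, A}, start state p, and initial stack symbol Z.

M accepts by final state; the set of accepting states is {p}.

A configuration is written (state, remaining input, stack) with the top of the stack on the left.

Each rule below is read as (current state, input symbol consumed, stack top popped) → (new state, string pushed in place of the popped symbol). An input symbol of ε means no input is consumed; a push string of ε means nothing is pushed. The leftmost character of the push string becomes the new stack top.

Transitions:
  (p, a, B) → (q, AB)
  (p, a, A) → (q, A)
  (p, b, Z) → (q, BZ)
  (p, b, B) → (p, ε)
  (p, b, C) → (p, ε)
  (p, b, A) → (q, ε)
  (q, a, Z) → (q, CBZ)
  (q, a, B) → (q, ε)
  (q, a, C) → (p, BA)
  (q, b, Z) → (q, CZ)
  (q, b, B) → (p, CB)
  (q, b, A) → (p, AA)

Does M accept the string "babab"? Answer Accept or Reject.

(p, babab, Z)
  read b, top Z: go to q, push BZ → (q, abab, BZ)
  read a, top B: go to q, push ε → (q, bab, Z)
  read b, top Z: go to q, push CZ → (q, ab, CZ)
  read a, top C: go to p, push BA → (p, b, BAZ)
  read b, top B: go to p, push ε → (p, ε, AZ)
All input consumed; state p ∈ F.

Accept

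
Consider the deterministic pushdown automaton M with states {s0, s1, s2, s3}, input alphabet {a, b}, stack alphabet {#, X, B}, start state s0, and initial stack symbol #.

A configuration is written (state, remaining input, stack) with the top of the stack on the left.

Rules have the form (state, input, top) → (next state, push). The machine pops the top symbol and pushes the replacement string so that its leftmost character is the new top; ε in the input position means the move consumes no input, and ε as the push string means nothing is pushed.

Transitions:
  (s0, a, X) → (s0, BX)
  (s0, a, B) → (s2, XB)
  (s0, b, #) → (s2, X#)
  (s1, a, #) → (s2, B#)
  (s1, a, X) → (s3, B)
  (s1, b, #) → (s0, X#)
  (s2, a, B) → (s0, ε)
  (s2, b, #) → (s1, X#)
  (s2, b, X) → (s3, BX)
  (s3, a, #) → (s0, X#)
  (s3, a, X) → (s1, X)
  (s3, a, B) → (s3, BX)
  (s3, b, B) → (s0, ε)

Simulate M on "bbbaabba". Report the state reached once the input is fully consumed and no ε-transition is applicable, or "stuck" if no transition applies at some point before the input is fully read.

s0

(s0, bbbaabba, #)
  read b, top #: go to s2, push X# → (s2, bbaabba, X#)
  read b, top X: go to s3, push BX → (s3, baabba, BX#)
  read b, top B: go to s0, push ε → (s0, aabba, X#)
  read a, top X: go to s0, push BX → (s0, abba, BX#)
  read a, top B: go to s2, push XB → (s2, bba, XBX#)
  read b, top X: go to s3, push BX → (s3, ba, BXBX#)
  read b, top B: go to s0, push ε → (s0, a, XBX#)
  read a, top X: go to s0, push BX → (s0, ε, BXBX#)
All input consumed; M is in state s0.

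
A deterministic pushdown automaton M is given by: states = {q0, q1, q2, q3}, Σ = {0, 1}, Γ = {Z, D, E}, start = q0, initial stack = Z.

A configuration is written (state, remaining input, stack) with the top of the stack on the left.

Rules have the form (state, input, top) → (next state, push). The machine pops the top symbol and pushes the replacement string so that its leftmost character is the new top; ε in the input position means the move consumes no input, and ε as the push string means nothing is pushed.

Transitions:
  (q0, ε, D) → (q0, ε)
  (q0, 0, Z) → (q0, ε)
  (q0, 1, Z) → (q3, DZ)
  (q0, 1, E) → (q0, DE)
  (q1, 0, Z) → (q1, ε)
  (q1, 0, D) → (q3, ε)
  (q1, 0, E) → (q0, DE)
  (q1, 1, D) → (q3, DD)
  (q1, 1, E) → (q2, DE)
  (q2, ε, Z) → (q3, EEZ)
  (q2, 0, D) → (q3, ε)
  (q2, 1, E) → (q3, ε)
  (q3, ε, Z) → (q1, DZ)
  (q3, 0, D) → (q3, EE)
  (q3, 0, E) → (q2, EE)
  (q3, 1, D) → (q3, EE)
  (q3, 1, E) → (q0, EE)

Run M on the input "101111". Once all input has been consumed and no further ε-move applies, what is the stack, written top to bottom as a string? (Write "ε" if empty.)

(q0, 101111, Z)
  read 1, top Z: go to q3, push DZ → (q3, 01111, DZ)
  read 0, top D: go to q3, push EE → (q3, 1111, EEZ)
  read 1, top E: go to q0, push EE → (q0, 111, EEEZ)
  read 1, top E: go to q0, push DE → (q0, 11, DEEEZ)
  ε-move, top D: go to q0, push ε → (q0, 11, EEEZ)
  read 1, top E: go to q0, push DE → (q0, 1, DEEEZ)
  ε-move, top D: go to q0, push ε → (q0, 1, EEEZ)
  read 1, top E: go to q0, push DE → (q0, ε, DEEEZ)
  ε-move, top D: go to q0, push ε → (q0, ε, EEEZ)
All input consumed in state q0 with stack EEEZ.

EEEZ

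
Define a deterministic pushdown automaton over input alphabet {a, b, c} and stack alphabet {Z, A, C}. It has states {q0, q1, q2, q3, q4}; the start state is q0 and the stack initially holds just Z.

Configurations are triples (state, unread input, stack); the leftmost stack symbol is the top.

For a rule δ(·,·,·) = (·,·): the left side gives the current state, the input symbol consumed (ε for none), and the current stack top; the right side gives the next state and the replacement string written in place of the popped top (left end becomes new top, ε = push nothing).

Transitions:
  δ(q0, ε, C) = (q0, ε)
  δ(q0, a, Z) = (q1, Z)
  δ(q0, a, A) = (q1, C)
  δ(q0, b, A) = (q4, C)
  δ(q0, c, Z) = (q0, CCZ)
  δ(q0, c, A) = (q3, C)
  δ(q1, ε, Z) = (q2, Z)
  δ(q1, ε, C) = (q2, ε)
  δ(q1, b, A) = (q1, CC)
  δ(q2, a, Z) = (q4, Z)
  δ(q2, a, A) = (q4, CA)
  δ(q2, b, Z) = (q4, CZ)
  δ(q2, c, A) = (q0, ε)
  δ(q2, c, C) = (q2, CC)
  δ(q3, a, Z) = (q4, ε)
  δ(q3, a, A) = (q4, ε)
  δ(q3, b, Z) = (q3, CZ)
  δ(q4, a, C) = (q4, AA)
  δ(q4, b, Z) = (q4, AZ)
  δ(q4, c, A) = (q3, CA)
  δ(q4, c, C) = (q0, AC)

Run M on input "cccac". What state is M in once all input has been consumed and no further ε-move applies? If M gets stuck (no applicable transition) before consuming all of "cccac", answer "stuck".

(q0, cccac, Z)
  read c, top Z: go to q0, push CCZ → (q0, ccac, CCZ)
  ε-move, top C: go to q0, push ε → (q0, ccac, CZ)
  ε-move, top C: go to q0, push ε → (q0, ccac, Z)
  read c, top Z: go to q0, push CCZ → (q0, cac, CCZ)
  ε-move, top C: go to q0, push ε → (q0, cac, CZ)
  ε-move, top C: go to q0, push ε → (q0, cac, Z)
  read c, top Z: go to q0, push CCZ → (q0, ac, CCZ)
  ε-move, top C: go to q0, push ε → (q0, ac, CZ)
  ε-move, top C: go to q0, push ε → (q0, ac, Z)
  read a, top Z: go to q1, push Z → (q1, c, Z)
  ε-move, top Z: go to q2, push Z → (q2, c, Z)
No transition for (q2, c, top Z); M blocks with input c remaining.

stuck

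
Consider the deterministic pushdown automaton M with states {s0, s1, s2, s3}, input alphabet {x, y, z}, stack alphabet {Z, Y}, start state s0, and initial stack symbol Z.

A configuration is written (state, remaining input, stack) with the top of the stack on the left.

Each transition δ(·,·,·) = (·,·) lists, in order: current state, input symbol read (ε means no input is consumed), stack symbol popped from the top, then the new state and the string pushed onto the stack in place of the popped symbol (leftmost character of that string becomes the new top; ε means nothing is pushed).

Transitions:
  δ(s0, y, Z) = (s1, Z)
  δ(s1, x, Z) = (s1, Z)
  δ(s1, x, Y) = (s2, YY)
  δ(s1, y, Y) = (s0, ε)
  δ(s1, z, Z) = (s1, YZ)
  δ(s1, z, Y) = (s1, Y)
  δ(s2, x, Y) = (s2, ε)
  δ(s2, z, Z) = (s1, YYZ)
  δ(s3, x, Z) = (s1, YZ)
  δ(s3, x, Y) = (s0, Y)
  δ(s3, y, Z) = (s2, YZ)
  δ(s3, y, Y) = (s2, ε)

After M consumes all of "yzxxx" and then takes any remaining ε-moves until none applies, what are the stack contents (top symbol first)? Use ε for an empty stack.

(s0, yzxxx, Z)
  read y, top Z: go to s1, push Z → (s1, zxxx, Z)
  read z, top Z: go to s1, push YZ → (s1, xxx, YZ)
  read x, top Y: go to s2, push YY → (s2, xx, YYZ)
  read x, top Y: go to s2, push ε → (s2, x, YZ)
  read x, top Y: go to s2, push ε → (s2, ε, Z)
All input consumed in state s2 with stack Z.

Z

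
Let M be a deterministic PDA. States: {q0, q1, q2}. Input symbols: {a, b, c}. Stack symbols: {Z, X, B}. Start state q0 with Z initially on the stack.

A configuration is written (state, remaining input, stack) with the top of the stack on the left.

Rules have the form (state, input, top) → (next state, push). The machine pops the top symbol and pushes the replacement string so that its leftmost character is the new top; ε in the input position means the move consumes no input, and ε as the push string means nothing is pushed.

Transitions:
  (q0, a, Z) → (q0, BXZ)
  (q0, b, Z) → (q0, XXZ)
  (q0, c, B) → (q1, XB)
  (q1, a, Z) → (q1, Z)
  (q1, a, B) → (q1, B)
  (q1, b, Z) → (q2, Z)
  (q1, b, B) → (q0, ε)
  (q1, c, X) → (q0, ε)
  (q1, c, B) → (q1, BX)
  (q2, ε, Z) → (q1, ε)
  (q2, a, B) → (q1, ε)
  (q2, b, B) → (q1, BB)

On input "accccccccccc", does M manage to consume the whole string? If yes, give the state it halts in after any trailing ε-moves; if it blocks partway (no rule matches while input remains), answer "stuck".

(q0, accccccccccc, Z)
  read a, top Z: go to q0, push BXZ → (q0, ccccccccccc, BXZ)
  read c, top B: go to q1, push XB → (q1, cccccccccc, XBXZ)
  read c, top X: go to q0, push ε → (q0, ccccccccc, BXZ)
  read c, top B: go to q1, push XB → (q1, cccccccc, XBXZ)
  read c, top X: go to q0, push ε → (q0, ccccccc, BXZ)
  read c, top B: go to q1, push XB → (q1, cccccc, XBXZ)
  read c, top X: go to q0, push ε → (q0, ccccc, BXZ)
  read c, top B: go to q1, push XB → (q1, cccc, XBXZ)
  read c, top X: go to q0, push ε → (q0, ccc, BXZ)
  read c, top B: go to q1, push XB → (q1, cc, XBXZ)
  read c, top X: go to q0, push ε → (q0, c, BXZ)
  read c, top B: go to q1, push XB → (q1, ε, XBXZ)
All input consumed; M is in state q1.

q1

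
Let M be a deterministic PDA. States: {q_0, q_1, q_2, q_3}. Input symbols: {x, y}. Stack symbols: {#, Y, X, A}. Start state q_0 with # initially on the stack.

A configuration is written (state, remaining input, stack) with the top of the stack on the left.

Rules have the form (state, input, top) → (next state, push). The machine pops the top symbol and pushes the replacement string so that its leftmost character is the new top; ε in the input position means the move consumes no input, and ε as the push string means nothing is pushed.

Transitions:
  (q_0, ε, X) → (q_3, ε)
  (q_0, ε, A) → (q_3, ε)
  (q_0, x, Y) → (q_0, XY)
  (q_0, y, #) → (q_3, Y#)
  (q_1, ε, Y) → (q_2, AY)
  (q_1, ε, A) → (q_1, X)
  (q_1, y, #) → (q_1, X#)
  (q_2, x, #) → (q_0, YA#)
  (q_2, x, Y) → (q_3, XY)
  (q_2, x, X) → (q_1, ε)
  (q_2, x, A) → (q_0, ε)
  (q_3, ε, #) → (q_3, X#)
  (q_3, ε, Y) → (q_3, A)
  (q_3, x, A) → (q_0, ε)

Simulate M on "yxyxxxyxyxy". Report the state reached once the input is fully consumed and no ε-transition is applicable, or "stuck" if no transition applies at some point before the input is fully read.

stuck

(q_0, yxyxxxyxyxy, #)
  read y, top #: go to q_3, push Y# → (q_3, xyxxxyxyxy, Y#)
  ε-move, top Y: go to q_3, push A → (q_3, xyxxxyxyxy, A#)
  read x, top A: go to q_0, push ε → (q_0, yxxxyxyxy, #)
  read y, top #: go to q_3, push Y# → (q_3, xxxyxyxy, Y#)
  ε-move, top Y: go to q_3, push A → (q_3, xxxyxyxy, A#)
  read x, top A: go to q_0, push ε → (q_0, xxyxyxy, #)
No transition for (q_0, x, top #); M blocks with input xxyxyxy remaining.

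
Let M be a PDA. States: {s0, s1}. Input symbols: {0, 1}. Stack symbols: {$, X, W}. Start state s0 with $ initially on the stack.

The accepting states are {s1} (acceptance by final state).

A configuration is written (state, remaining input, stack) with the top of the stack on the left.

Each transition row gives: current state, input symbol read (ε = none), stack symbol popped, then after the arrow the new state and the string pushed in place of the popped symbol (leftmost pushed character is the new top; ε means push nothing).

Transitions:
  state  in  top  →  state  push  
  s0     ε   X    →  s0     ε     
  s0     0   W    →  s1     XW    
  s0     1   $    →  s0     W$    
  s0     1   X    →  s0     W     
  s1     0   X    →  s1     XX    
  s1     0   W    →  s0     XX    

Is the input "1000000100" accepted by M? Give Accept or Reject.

Reject

No computation consumes all input and reaches a final state.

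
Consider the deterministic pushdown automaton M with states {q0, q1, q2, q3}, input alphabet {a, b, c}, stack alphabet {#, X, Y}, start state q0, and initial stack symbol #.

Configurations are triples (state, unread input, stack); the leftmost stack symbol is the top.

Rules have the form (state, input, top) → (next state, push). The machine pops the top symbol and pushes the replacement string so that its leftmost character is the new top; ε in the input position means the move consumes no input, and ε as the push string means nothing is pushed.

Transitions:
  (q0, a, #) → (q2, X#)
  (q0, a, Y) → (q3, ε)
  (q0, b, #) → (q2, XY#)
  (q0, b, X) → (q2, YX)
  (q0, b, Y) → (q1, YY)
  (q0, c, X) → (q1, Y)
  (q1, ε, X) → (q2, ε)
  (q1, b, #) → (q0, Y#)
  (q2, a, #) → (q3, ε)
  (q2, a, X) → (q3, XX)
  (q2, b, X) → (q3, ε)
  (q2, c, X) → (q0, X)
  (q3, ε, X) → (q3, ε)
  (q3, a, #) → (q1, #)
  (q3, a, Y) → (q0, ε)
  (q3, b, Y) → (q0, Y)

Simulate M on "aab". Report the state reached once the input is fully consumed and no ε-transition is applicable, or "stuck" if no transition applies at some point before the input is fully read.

stuck

(q0, aab, #)
  read a, top #: go to q2, push X# → (q2, ab, X#)
  read a, top X: go to q3, push XX → (q3, b, XX#)
  ε-move, top X: go to q3, push ε → (q3, b, X#)
  ε-move, top X: go to q3, push ε → (q3, b, #)
No transition for (q3, b, top #); M blocks with input b remaining.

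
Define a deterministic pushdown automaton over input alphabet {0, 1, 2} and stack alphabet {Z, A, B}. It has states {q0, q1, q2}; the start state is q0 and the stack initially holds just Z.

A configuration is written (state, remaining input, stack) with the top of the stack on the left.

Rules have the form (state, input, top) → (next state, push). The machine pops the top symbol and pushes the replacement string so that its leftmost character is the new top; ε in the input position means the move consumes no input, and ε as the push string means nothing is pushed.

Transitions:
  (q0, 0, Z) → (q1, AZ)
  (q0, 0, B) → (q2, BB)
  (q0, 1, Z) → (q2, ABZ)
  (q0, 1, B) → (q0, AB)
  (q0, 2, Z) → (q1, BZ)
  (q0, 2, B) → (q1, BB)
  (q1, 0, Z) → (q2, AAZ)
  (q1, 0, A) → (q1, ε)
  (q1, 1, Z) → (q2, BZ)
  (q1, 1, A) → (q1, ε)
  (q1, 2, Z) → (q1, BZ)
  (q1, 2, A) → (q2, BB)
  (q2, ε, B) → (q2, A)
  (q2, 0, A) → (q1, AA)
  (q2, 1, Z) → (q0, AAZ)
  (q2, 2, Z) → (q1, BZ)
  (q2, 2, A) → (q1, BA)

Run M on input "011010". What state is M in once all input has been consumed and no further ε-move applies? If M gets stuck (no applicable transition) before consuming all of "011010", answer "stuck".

q1

(q0, 011010, Z)
  read 0, top Z: go to q1, push AZ → (q1, 11010, AZ)
  read 1, top A: go to q1, push ε → (q1, 1010, Z)
  read 1, top Z: go to q2, push BZ → (q2, 010, BZ)
  ε-move, top B: go to q2, push A → (q2, 010, AZ)
  read 0, top A: go to q1, push AA → (q1, 10, AAZ)
  read 1, top A: go to q1, push ε → (q1, 0, AZ)
  read 0, top A: go to q1, push ε → (q1, ε, Z)
All input consumed; M is in state q1.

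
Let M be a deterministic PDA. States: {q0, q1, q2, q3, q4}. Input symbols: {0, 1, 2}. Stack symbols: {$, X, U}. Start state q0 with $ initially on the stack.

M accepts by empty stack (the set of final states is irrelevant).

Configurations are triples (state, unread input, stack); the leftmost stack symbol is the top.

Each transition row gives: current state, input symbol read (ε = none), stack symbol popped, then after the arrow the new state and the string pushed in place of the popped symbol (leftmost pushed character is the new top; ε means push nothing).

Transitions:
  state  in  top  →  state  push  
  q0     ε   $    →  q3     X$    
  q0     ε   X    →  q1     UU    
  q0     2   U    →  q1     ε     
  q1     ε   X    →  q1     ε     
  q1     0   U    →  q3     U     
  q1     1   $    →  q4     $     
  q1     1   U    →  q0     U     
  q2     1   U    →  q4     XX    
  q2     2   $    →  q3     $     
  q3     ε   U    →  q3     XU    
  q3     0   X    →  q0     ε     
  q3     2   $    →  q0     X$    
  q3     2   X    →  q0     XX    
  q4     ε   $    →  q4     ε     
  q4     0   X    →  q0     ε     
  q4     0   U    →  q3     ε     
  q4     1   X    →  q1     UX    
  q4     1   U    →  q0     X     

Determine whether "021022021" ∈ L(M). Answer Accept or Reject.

Reject

(q0, 021022021, $) ⊢ (q3, 021022021, X$) ⊢ (q0, 21022021, $) ⊢ (q3, 21022021, X$) ⊢ (q0, 1022021, XX$) ⊢ (q1, 1022021, UUX$) ⊢ (q0, 022021, UUX$)
No transition applies at (q0, 022021, UUX$); input not fully consumed.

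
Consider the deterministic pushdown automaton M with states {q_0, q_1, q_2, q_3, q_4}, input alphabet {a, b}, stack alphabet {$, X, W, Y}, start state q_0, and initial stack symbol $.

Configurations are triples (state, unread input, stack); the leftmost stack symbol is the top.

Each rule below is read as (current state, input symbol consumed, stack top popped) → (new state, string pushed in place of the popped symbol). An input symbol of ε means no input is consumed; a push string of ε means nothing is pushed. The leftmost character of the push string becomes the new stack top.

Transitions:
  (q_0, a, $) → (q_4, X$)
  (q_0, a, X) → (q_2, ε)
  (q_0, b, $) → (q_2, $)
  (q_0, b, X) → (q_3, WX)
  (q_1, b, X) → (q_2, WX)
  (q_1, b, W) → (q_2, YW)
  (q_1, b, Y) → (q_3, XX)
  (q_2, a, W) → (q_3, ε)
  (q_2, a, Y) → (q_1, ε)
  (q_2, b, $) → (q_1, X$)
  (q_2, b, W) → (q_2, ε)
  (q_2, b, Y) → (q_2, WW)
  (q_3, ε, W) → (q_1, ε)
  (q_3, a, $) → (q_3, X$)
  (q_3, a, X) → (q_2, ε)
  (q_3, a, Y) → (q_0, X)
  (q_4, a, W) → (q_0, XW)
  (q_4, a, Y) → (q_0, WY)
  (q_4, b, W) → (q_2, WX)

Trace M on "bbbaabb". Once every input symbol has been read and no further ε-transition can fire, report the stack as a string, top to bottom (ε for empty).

(q_0, bbbaabb, $)
  read b, top $: go to q_2, push $ → (q_2, bbaabb, $)
  read b, top $: go to q_1, push X$ → (q_1, baabb, X$)
  read b, top X: go to q_2, push WX → (q_2, aabb, WX$)
  read a, top W: go to q_3, push ε → (q_3, abb, X$)
  read a, top X: go to q_2, push ε → (q_2, bb, $)
  read b, top $: go to q_1, push X$ → (q_1, b, X$)
  read b, top X: go to q_2, push WX → (q_2, ε, WX$)
All input consumed in state q_2 with stack WX$.

WX$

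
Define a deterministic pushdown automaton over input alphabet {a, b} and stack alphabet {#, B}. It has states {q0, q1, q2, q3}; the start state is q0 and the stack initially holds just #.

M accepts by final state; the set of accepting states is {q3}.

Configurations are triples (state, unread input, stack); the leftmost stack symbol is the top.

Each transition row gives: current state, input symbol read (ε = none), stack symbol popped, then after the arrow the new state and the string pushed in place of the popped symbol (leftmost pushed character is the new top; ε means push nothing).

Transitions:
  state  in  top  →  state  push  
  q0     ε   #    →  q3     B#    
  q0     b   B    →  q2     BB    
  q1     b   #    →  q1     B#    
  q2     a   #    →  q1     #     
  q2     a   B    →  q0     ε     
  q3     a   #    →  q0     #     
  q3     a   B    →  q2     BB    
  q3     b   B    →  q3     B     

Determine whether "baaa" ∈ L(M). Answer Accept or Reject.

(q0, baaa, #) ⊢ (q3, baaa, B#) ⊢ (q3, aaa, B#) ⊢ (q2, aa, BB#) ⊢ (q0, a, B#)
No transition applies at (q0, a, B#); input not fully consumed.

Reject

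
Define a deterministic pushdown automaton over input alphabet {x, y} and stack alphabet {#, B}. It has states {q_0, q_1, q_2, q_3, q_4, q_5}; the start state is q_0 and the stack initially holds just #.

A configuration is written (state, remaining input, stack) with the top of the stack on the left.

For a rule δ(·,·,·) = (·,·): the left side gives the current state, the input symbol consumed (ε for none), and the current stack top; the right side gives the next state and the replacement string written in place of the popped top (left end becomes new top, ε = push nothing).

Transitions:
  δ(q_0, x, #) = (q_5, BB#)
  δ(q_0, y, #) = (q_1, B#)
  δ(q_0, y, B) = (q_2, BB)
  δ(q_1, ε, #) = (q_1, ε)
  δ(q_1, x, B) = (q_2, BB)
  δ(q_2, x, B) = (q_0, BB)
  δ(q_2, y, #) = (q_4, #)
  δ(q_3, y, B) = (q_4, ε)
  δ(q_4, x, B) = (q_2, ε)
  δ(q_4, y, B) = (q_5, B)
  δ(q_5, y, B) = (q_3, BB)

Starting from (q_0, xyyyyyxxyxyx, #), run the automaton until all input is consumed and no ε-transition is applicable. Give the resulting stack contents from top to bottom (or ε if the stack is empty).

(q_0, xyyyyyxxyxyx, #) ⊢ (q_5, yyyyyxxyxyx, BB#) ⊢ (q_3, yyyyxxyxyx, BBB#) ⊢ (q_4, yyyxxyxyx, BB#) ⊢ (q_5, yyxxyxyx, BB#) ⊢ (q_3, yxxyxyx, BBB#) ⊢ (q_4, xxyxyx, BB#) ⊢ (q_2, xyxyx, B#) ⊢ (q_0, yxyx, BB#) ⊢ (q_2, xyx, BBB#) ⊢ (q_0, yx, BBBB#) ⊢ (q_2, x, BBBBB#) ⊢ (q_0, ε, BBBBBB#)
All input consumed in state q_0 with stack BBBBBB#.

BBBBBB#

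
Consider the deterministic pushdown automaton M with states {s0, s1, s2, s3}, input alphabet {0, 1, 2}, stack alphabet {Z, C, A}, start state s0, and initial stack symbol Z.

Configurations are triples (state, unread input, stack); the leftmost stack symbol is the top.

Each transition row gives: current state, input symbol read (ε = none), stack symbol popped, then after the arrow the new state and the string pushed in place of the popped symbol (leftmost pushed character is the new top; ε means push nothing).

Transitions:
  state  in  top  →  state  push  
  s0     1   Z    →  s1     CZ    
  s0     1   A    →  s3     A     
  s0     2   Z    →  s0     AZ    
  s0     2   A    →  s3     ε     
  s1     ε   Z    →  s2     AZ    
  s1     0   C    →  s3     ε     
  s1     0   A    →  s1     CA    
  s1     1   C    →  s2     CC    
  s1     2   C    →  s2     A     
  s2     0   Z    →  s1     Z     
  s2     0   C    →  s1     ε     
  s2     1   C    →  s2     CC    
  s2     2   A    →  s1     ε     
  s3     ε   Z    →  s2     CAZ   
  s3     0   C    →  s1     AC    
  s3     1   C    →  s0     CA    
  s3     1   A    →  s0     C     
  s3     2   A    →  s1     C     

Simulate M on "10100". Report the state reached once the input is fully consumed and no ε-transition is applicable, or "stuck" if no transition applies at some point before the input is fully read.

(s0, 10100, Z)
  read 1, top Z: go to s1, push CZ → (s1, 0100, CZ)
  read 0, top C: go to s3, push ε → (s3, 100, Z)
  ε-move, top Z: go to s2, push CAZ → (s2, 100, CAZ)
  read 1, top C: go to s2, push CC → (s2, 00, CCAZ)
  read 0, top C: go to s1, push ε → (s1, 0, CAZ)
  read 0, top C: go to s3, push ε → (s3, ε, AZ)
All input consumed; M is in state s3.

s3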